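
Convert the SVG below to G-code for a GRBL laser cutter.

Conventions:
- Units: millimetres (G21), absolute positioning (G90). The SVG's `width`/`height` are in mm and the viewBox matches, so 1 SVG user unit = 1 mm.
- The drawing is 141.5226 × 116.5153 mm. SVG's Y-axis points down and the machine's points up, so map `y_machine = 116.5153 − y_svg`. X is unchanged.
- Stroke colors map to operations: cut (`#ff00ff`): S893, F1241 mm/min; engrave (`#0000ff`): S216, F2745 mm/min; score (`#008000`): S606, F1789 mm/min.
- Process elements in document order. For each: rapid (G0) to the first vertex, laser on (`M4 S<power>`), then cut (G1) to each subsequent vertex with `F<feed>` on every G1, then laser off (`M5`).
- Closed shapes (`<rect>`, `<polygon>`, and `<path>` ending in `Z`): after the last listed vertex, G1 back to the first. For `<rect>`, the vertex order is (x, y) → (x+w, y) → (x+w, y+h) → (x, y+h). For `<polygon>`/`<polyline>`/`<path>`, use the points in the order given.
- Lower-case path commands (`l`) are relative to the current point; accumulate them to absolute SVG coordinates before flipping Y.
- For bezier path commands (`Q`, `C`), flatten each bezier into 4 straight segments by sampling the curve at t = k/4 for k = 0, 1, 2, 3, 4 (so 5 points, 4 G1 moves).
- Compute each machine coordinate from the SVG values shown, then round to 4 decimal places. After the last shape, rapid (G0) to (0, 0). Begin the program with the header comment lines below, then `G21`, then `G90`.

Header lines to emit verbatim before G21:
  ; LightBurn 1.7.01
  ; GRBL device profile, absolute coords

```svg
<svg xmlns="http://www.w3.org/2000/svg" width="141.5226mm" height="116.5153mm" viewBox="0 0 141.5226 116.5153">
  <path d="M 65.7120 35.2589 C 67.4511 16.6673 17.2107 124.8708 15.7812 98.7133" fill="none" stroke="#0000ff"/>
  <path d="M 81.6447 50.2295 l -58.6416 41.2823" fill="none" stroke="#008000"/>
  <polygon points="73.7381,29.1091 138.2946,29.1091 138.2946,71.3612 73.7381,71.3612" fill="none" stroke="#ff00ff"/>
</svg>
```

; LightBurn 1.7.01
; GRBL device profile, absolute coords
G21
G90
G0 X65.7120 Y81.2564
M4 S216
G1 X58.8450 Y75.5066 F2745
G1 X41.9348 Y46.6920 F2745
G1 X24.4305 Y19.2960 F2745
G1 X15.7812 Y17.8020 F2745
M5
G0 X81.6447 Y66.2858
M4 S606
G1 X23.0031 Y25.0035 F1789
M5
G0 X73.7381 Y87.4062
M4 S893
G1 X138.2946 Y87.4062 F1241
G1 X138.2946 Y45.1541 F1241
G1 X73.7381 Y45.1541 F1241
G1 X73.7381 Y87.4062 F1241
M5
G0 X0.0000 Y0.0000

viewBox `0 0 141.5226 116.5153` with mm width/height → 1 unit = 1 mm. Flip: y_m = 116.5153 − y_svg.

**Shape 1** — `<path>` cubic bezier, stroke `#0000ff` → engrave (S216, F2745). Control points (SVG): P0=(65.7120,35.2589), P1=(67.4511,16.6673), P2=(17.2107,124.8708), P3=(15.7812,98.7133); sampled at t=k/4. Machine vertices: (65.7120,81.2564) → (58.8450,75.5066) → (41.9348,46.6920) → (24.4305,19.2960) → (15.7812,17.8020). Open path.

**Shape 2** — `<path>` line segment, stroke `#008000` → score (S606, F1789). Machine vertices: (81.6447,66.2858) → (23.0031,25.0035). Open path.

**Shape 3** — `<polygon>` rectangle, stroke `#ff00ff` → cut (S893, F1241). Machine vertices: (73.7381,87.4062) → (138.2946,87.4062) → (138.2946,45.1541) → (73.7381,45.1541) → (73.7381,87.4062). Closed: final G1 returns to the first vertex.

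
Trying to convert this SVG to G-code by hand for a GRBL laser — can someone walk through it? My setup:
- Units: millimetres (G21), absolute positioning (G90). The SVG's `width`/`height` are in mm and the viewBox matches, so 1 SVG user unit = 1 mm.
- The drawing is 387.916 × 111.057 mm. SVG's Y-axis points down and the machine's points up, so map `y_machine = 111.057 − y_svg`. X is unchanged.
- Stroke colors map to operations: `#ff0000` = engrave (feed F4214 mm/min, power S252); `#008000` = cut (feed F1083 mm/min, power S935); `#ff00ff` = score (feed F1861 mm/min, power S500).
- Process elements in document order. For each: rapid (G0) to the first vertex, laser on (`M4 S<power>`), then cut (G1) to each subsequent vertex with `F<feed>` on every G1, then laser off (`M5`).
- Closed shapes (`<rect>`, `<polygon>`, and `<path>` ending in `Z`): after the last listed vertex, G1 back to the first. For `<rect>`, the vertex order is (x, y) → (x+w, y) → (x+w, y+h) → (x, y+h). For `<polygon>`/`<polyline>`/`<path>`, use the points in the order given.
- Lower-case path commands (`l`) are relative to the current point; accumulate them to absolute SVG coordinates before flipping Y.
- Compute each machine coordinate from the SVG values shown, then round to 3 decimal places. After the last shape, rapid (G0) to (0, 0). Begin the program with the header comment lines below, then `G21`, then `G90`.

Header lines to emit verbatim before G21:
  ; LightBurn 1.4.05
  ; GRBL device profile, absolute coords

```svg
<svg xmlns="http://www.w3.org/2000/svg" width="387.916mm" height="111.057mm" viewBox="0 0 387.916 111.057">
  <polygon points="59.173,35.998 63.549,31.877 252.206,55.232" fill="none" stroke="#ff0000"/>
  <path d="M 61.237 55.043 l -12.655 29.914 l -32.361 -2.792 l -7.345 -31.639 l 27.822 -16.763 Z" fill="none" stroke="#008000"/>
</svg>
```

; LightBurn 1.4.05
; GRBL device profile, absolute coords
G21
G90
G0 X59.173 Y75.059
M4 S252
G1 X63.549 Y79.180 F4214
G1 X252.206 Y55.825 F4214
G1 X59.173 Y75.059 F4214
M5
G0 X61.237 Y56.014
M4 S935
G1 X48.582 Y26.100 F1083
G1 X16.221 Y28.892 F1083
G1 X8.876 Y60.531 F1083
G1 X36.698 Y77.294 F1083
G1 X61.237 Y56.014 F1083
M5
G0 X0.000 Y0.000

Since the viewBox matches the mm dimensions, user units are millimetres directly. The only transform is the Y-flip y_m = 111.057 − y_svg.

Shape 1 is a closed polygon drawn with `<polygon>`. Its stroke #ff0000 means engrave at S252, F4214. After flipping Y the toolpath is (59.173,75.059) → (63.549,79.180) → (252.206,55.825) → (59.173,75.059), returning to the start.

Shape 2 is a regular polygon drawn with `<path>`. Its stroke #008000 means cut at S935, F1083. After flipping Y the toolpath is (61.237,56.014) → (48.582,26.100) → (16.221,28.892) → (8.876,60.531) → (36.698,77.294) → (61.237,56.014), returning to the start.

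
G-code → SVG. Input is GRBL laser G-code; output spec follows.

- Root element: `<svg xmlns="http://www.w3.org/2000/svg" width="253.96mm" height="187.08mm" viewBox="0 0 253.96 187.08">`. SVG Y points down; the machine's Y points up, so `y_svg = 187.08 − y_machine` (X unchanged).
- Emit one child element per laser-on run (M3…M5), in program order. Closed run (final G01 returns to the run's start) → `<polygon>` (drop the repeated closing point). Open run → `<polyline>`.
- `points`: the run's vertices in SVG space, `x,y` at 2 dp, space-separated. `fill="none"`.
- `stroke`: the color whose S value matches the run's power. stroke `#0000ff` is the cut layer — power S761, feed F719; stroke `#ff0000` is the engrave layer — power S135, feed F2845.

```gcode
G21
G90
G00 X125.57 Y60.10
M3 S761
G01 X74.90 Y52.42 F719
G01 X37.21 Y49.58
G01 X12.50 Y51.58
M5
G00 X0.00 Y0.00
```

Machine Y-up, SVG Y-down with viewBox height 187.08, so y_svg = 187.08 − y_machine; X carries over. Every run uses S761, so all elements get stroke `#0000ff` (cut).

Run 1: The run is open, so emit a `<polyline>` with points (Y-flipped): 125.57,126.98 74.90,134.66 37.21,137.50 12.50,135.50.

<svg xmlns="http://www.w3.org/2000/svg" width="253.96mm" height="187.08mm" viewBox="0 0 253.96 187.08">
  <polyline points="125.57,126.98 74.90,134.66 37.21,137.50 12.50,135.50" fill="none" stroke="#0000ff"/>
</svg>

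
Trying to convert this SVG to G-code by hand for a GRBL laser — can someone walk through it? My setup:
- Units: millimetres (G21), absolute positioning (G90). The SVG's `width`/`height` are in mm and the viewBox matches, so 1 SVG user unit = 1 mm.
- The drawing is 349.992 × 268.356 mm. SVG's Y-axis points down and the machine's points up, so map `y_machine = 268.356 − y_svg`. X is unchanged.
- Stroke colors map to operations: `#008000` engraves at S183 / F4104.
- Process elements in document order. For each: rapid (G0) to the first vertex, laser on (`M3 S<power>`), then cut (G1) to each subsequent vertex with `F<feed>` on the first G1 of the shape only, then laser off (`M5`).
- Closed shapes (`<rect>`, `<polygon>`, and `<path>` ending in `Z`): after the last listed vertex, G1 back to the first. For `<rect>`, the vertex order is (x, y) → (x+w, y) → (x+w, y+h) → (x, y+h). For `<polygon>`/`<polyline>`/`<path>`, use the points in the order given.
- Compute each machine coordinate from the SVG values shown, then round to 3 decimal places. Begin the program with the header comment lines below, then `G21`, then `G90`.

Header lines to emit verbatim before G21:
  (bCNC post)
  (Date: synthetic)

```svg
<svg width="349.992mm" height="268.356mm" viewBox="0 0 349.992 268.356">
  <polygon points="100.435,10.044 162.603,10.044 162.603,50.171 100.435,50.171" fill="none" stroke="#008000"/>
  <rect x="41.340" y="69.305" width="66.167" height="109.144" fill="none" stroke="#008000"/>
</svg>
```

viewBox `0 0 349.992 268.356` with mm width/height → 1 unit = 1 mm. Flip: y_m = 268.356 − y_svg.

**Shape 1** — `<polygon>` rectangle, stroke `#008000` → engrave (S183, F4104). Machine vertices: (100.435,258.312) → (162.603,258.312) → (162.603,218.185) → (100.435,218.185) → (100.435,258.312). Closed: final G1 returns to the first vertex.

**Shape 2** — `<rect>` rectangle, stroke `#008000` → engrave (S183, F4104). Machine vertices: (41.340,199.051) → (107.507,199.051) → (107.507,89.907) → (41.340,89.907) → (41.340,199.051). Closed: final G1 returns to the first vertex.

(bCNC post)
(Date: synthetic)
G21
G90
G0 X100.435 Y258.312
M3 S183
G1 X162.603 Y258.312 F4104
G1 X162.603 Y218.185
G1 X100.435 Y218.185
G1 X100.435 Y258.312
M5
G0 X41.340 Y199.051
M3 S183
G1 X107.507 Y199.051 F4104
G1 X107.507 Y89.907
G1 X41.340 Y89.907
G1 X41.340 Y199.051
M5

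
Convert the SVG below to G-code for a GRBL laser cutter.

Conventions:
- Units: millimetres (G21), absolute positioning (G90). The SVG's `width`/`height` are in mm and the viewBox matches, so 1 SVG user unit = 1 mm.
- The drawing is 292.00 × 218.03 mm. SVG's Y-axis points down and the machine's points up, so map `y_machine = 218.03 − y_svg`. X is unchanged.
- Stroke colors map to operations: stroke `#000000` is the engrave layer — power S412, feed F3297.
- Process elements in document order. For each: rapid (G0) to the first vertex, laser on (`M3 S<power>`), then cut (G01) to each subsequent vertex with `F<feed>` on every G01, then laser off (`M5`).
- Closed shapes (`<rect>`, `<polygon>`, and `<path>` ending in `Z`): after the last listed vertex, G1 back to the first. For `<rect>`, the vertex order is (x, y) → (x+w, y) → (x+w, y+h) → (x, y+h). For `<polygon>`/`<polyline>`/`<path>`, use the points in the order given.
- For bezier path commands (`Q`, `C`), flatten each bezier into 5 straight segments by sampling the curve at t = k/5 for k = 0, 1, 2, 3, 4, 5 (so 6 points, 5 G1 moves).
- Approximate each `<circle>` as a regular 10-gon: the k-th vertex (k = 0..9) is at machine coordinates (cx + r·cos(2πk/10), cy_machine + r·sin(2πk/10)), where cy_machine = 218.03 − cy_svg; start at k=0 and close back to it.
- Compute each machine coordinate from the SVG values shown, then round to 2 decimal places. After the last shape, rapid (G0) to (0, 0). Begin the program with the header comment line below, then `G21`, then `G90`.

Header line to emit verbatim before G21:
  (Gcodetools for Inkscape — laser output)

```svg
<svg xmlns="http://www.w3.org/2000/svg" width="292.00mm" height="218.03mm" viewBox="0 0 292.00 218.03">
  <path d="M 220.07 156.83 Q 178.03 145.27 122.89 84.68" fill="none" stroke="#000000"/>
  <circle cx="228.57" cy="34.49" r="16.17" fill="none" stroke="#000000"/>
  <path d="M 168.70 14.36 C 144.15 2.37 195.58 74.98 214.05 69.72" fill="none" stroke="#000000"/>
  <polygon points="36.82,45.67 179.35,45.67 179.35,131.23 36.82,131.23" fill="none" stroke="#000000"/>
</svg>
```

viewBox `0 0 292.00 218.03` with mm width/height → 1 unit = 1 mm. Flip: y_m = 218.03 − y_svg.

**Shape 1** — `<path>` quadratic bezier, stroke `#000000` → engrave (S412, F3297). Control points (SVG): P0=(220.07,156.83), P1=(178.03,145.27), P2=(122.89,84.68); sampled at t=k/5. Machine vertices: (220.07,61.20) → (202.73,67.79) → (184.34,78.29) → (164.91,92.72) → (144.42,111.08) → (122.89,133.35). Open path.

**Shape 2** — `<circle>` circle, stroke `#000000` → engrave (S412, F3297). Machine vertices: (244.74,183.54) → (241.65,193.04) → (233.57,198.92) → (223.57,198.92) → (215.49,193.04) → (212.40,183.54) → (215.49,174.04) → (223.57,168.16) → (233.57,168.16) → (241.65,174.04) → (244.74,183.54). Closed: final G1 returns to the first vertex.

**Shape 3** — `<path>` cubic bezier, stroke `#000000` → engrave (S412, F3297). Control points (SVG): P0=(168.70,14.36), P1=(144.15,2.37), P2=(195.58,74.98), P3=(214.05,69.72); sampled at t=k/5. Machine vertices: (168.70,203.67) → (162.22,202.01) → (168.74,187.85) → (183.04,168.98) → (199.88,153.20) → (214.05,148.31). Open path.

**Shape 4** — `<polygon>` rectangle, stroke `#000000` → engrave (S412, F3297). Machine vertices: (36.82,172.36) → (179.35,172.36) → (179.35,86.80) → (36.82,86.80) → (36.82,172.36). Closed: final G1 returns to the first vertex.

(Gcodetools for Inkscape — laser output)
G21
G90
G0 X220.07 Y61.20
M3 S412
G01 X202.73 Y67.79 F3297
G01 X184.34 Y78.29 F3297
G01 X164.91 Y92.72 F3297
G01 X144.42 Y111.08 F3297
G01 X122.89 Y133.35 F3297
M5
G0 X244.74 Y183.54
M3 S412
G01 X241.65 Y193.04 F3297
G01 X233.57 Y198.92 F3297
G01 X223.57 Y198.92 F3297
G01 X215.49 Y193.04 F3297
G01 X212.40 Y183.54 F3297
G01 X215.49 Y174.04 F3297
G01 X223.57 Y168.16 F3297
G01 X233.57 Y168.16 F3297
G01 X241.65 Y174.04 F3297
G01 X244.74 Y183.54 F3297
M5
G0 X168.70 Y203.67
M3 S412
G01 X162.22 Y202.01 F3297
G01 X168.74 Y187.85 F3297
G01 X183.04 Y168.98 F3297
G01 X199.88 Y153.20 F3297
G01 X214.05 Y148.31 F3297
M5
G0 X36.82 Y172.36
M3 S412
G01 X179.35 Y172.36 F3297
G01 X179.35 Y86.80 F3297
G01 X36.82 Y86.80 F3297
G01 X36.82 Y172.36 F3297
M5
G0 X0.00 Y0.00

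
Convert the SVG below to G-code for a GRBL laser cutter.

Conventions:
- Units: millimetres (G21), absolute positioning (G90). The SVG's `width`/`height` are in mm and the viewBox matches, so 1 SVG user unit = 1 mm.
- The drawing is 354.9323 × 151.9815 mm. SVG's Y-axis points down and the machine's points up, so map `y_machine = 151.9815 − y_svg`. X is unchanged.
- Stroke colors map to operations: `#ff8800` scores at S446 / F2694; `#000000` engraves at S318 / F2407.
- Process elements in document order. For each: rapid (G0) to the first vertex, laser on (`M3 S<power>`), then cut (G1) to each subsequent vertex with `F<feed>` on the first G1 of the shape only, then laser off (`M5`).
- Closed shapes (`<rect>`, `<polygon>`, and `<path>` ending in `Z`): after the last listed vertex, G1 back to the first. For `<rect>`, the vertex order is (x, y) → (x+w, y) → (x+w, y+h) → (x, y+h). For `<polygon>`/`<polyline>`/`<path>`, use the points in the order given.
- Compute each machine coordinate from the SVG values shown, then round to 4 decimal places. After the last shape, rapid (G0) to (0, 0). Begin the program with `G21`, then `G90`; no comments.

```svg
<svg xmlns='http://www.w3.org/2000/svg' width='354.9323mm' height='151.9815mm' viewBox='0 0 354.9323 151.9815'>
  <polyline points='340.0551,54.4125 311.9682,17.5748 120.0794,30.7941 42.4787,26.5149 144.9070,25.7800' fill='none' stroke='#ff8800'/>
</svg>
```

viewBox `0 0 354.9323 151.9815` with mm width/height → 1 unit = 1 mm. Flip: y_m = 151.9815 − y_svg.

**Shape 1** — `<polyline>` open polyline, stroke `#ff8800` → score (S446, F2694). Machine vertices: (340.0551,97.5690) → (311.9682,134.4067) → (120.0794,121.1874) → (42.4787,125.4666) → (144.9070,126.2015). Open path.

G21
G90
G0 X340.0551 Y97.5690
M3 S446
G1 X311.9682 Y134.4067 F2694
G1 X120.0794 Y121.1874
G1 X42.4787 Y125.4666
G1 X144.9070 Y126.2015
M5
G0 X0.0000 Y0.0000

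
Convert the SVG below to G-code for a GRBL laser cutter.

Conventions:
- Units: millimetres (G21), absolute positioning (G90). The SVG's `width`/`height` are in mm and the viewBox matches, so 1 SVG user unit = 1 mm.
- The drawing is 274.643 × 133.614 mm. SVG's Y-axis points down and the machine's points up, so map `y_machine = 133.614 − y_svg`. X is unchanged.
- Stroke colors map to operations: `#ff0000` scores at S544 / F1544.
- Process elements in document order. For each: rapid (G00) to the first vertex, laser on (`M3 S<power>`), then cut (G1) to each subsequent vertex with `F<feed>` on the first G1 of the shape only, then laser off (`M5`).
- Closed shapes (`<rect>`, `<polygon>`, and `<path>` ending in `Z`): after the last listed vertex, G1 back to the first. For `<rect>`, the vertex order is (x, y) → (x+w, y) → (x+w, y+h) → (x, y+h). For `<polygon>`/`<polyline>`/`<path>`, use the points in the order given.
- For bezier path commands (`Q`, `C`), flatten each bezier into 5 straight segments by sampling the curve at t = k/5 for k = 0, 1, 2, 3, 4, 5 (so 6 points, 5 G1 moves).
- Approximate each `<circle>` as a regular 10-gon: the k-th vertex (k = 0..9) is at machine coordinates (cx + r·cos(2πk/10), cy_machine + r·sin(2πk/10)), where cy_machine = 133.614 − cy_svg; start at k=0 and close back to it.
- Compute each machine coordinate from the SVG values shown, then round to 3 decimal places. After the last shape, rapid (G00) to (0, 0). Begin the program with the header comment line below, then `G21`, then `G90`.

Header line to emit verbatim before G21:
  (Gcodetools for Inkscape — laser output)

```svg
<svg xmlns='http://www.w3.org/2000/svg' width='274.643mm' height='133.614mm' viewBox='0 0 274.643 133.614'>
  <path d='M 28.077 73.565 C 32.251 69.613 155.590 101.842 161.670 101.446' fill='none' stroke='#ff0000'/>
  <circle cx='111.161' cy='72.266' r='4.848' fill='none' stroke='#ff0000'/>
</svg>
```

1 u = 1 mm; y_m = 133.614 − y.

[1] `<path>` cubic bezier, #ff0000→score S544 F1544: (28.077,60.049) → (42.990,58.629) → (75.154,51.828) → (113.221,42.949) → (145.842,35.295) → (161.670,32.168)

[2] `<circle>` circle, #ff0000→score S544 F1544: (116.009,61.348) → (115.083,64.198) → (112.659,65.959) → (109.663,65.959) → (107.239,64.198) → (106.313,61.348) → (107.239,58.498) → (109.663,56.737) → (112.659,56.737) → (115.083,58.498) → (116.009,61.348) (closed)

(Gcodetools for Inkscape — laser output)
G21
G90
G00 X28.077 Y60.049
M3 S544
G1 X42.990 Y58.629 F1544
G1 X75.154 Y51.828
G1 X113.221 Y42.949
G1 X145.842 Y35.295
G1 X161.670 Y32.168
M5
G00 X116.009 Y61.348
M3 S544
G1 X115.083 Y64.198 F1544
G1 X112.659 Y65.959
G1 X109.663 Y65.959
G1 X107.239 Y64.198
G1 X106.313 Y61.348
G1 X107.239 Y58.498
G1 X109.663 Y56.737
G1 X112.659 Y56.737
G1 X115.083 Y58.498
G1 X116.009 Y61.348
M5
G00 X0.000 Y0.000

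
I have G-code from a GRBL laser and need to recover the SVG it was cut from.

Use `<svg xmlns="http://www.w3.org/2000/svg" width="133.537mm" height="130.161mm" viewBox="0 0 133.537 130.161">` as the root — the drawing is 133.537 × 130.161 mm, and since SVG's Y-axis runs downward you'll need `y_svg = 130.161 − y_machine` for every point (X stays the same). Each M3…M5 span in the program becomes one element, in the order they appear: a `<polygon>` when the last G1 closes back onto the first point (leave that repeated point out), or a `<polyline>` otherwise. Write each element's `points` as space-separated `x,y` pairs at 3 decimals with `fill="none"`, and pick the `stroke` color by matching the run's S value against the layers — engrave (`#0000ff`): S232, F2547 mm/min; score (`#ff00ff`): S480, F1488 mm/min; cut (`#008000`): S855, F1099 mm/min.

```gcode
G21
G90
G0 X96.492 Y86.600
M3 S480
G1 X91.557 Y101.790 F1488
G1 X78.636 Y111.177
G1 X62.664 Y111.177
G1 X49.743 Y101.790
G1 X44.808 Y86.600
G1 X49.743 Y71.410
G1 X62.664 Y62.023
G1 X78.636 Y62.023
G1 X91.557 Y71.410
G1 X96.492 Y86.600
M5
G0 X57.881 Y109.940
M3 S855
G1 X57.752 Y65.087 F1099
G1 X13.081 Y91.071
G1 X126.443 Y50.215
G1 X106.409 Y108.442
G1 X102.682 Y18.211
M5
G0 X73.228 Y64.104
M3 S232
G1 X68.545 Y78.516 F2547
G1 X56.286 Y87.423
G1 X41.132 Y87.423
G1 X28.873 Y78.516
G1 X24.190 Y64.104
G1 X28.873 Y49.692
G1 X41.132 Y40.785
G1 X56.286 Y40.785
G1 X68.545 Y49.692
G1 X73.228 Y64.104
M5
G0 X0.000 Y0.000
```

<svg xmlns="http://www.w3.org/2000/svg" width="133.537mm" height="130.161mm" viewBox="0 0 133.537 130.161">
  <polygon points="96.492,43.561 91.557,28.371 78.636,18.984 62.664,18.984 49.743,28.371 44.808,43.561 49.743,58.751 62.664,68.138 78.636,68.138 91.557,58.751" fill="none" stroke="#ff00ff"/>
  <polyline points="57.881,20.221 57.752,65.074 13.081,39.090 126.443,79.946 106.409,21.719 102.682,111.950" fill="none" stroke="#008000"/>
  <polygon points="73.228,66.057 68.545,51.645 56.286,42.738 41.132,42.738 28.873,51.645 24.190,66.057 28.873,80.469 41.132,89.376 56.286,89.376 68.545,80.469" fill="none" stroke="#0000ff"/>
</svg>

Each laser-on run becomes one SVG element. Flip Y back into SVG space with y_svg = 130.161 − y_machine.

Run 1: the run's S480 means `#ff00ff` (score). The run returns to its start, so emit a `<polygon>` with points (Y-flipped): 96.492,43.561 91.557,28.371 78.636,18.984 62.664,18.984 49.743,28.371 44.808,43.561 49.743,58.751 62.664,68.138 78.636,68.138 91.557,58.751.

Run 2: the run's S855 means `#008000` (cut). The run is open, so emit a `<polyline>` with points (Y-flipped): 57.881,20.221 57.752,65.074 13.081,39.090 126.443,79.946 106.409,21.719 102.682,111.950.

Run 3: power S232 maps to stroke `#0000ff` (engrave). The run returns to its start, so emit a `<polygon>` with points (Y-flipped): 73.228,66.057 68.545,51.645 56.286,42.738 41.132,42.738 28.873,51.645 24.190,66.057 28.873,80.469 41.132,89.376 56.286,89.376 68.545,80.469.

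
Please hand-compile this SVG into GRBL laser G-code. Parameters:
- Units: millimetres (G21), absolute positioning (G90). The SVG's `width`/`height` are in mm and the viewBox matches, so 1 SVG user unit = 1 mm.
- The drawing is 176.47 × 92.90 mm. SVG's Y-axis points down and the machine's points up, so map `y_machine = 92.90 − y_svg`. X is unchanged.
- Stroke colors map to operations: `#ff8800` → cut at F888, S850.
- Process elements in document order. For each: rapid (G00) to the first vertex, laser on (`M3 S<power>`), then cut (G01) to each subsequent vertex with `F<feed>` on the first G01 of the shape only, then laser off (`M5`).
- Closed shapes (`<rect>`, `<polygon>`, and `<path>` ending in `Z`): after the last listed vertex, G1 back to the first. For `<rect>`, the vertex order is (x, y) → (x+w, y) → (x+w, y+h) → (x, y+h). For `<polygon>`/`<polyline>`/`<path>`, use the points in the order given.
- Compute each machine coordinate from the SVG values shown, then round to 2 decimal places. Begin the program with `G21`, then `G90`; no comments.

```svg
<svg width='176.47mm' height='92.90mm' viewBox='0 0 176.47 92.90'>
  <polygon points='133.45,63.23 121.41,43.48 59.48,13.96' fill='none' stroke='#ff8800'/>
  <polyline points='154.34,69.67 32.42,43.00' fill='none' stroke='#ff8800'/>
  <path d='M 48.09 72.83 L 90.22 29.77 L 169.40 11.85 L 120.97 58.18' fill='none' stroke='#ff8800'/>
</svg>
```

viewBox `0 0 176.47 92.90` with mm width/height → 1 unit = 1 mm. Flip: y_m = 92.90 − y_svg.

**Shape 1** — `<polygon>` closed polygon, stroke `#ff8800` → cut (S850, F888). Machine vertices: (133.45,29.67) → (121.41,49.42) → (59.48,78.94) → (133.45,29.67). Closed: final G1 returns to the first vertex.

**Shape 2** — `<polyline>` line segment, stroke `#ff8800` → cut (S850, F888). Machine vertices: (154.34,23.23) → (32.42,49.90). Open path.

**Shape 3** — `<path>` open polyline, stroke `#ff8800` → cut (S850, F888). Machine vertices: (48.09,20.07) → (90.22,63.13) → (169.40,81.05) → (120.97,34.72). Open path.

G21
G90
G00 X133.45 Y29.67
M3 S850
G01 X121.41 Y49.42 F888
G01 X59.48 Y78.94
G01 X133.45 Y29.67
M5
G00 X154.34 Y23.23
M3 S850
G01 X32.42 Y49.90 F888
M5
G00 X48.09 Y20.07
M3 S850
G01 X90.22 Y63.13 F888
G01 X169.40 Y81.05
G01 X120.97 Y34.72
M5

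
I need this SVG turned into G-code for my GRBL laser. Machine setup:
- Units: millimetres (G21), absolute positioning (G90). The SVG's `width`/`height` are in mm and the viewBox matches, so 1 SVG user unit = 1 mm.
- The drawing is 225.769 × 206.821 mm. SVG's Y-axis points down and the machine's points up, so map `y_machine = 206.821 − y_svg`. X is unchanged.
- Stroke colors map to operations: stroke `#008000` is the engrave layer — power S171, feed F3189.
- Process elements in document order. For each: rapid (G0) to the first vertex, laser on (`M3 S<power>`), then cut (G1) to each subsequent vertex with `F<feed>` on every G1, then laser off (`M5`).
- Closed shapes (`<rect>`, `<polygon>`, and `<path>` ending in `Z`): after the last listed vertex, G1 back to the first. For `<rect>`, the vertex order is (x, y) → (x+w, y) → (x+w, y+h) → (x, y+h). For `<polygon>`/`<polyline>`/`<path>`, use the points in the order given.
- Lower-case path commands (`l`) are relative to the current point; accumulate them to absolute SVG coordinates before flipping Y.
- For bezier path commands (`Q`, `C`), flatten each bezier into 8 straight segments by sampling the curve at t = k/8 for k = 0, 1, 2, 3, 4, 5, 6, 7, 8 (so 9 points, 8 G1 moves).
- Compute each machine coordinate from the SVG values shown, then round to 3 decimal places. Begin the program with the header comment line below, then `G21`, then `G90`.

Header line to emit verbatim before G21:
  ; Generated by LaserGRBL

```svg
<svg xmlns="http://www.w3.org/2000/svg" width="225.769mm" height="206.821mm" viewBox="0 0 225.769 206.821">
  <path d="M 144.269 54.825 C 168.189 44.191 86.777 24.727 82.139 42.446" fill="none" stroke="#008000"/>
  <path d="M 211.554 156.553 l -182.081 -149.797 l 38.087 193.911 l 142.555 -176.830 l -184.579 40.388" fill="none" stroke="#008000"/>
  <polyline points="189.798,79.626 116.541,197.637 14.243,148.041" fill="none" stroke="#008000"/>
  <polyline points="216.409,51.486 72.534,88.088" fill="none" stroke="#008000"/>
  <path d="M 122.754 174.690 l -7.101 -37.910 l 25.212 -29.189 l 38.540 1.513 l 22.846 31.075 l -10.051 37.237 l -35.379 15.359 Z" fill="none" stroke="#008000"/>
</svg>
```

; Generated by LaserGRBL
G21
G90
G0 X144.269 Y151.996
M3 S171
G1 X148.657 Y156.308 F3189
G1 X145.305 Y160.908 F3189
G1 X136.345 Y165.258 F3189
G1 X123.913 Y168.818 F3189
G1 X110.143 Y171.049 F3189
G1 X97.167 Y171.411 F3189
G1 X87.121 Y169.367 F3189
G1 X82.139 Y164.375 F3189
M5
G0 X211.554 Y50.268
M3 S171
G1 X29.473 Y200.065 F3189
G1 X67.560 Y6.154 F3189
G1 X210.115 Y182.984 F3189
G1 X25.536 Y142.596 F3189
M5
G0 X189.798 Y127.195
M3 S171
G1 X116.541 Y9.184 F3189
G1 X14.243 Y58.780 F3189
M5
G0 X216.409 Y155.335
M3 S171
G1 X72.534 Y118.733 F3189
M5
G0 X122.754 Y32.131
M3 S171
G1 X115.653 Y70.041 F3189
G1 X140.865 Y99.230 F3189
G1 X179.405 Y97.717 F3189
G1 X202.251 Y66.642 F3189
G1 X192.200 Y29.405 F3189
G1 X156.821 Y14.046 F3189
G1 X122.754 Y32.131 F3189
M5

viewBox `0 0 225.769 206.821` with mm width/height → 1 unit = 1 mm. Flip: y_m = 206.821 − y_svg.

**Shape 1** — `<path>` cubic bezier, stroke `#008000` → engrave (S171, F3189). Control points (SVG): P0=(144.269,54.825), P1=(168.189,44.191), P2=(86.777,24.727), P3=(82.139,42.446); sampled at t=k/8. Machine vertices: (144.269,151.996) → (148.657,156.308) → (145.305,160.908) → (136.345,165.258) → (123.913,168.818) → (110.143,171.049) → (97.167,171.411) → (87.121,169.367) → (82.139,164.375). Open path.

**Shape 2** — `<path>` open polyline, stroke `#008000` → engrave (S171, F3189). Machine vertices: (211.554,50.268) → (29.473,200.065) → (67.560,6.154) → (210.115,182.984) → (25.536,142.596). Open path.

**Shape 3** — `<polyline>` open polyline, stroke `#008000` → engrave (S171, F3189). Machine vertices: (189.798,127.195) → (116.541,9.184) → (14.243,58.780). Open path.

**Shape 4** — `<polyline>` line segment, stroke `#008000` → engrave (S171, F3189). Machine vertices: (216.409,155.335) → (72.534,118.733). Open path.

**Shape 5** — `<path>` regular polygon, stroke `#008000` → engrave (S171, F3189). Machine vertices: (122.754,32.131) → (115.653,70.041) → (140.865,99.230) → (179.405,97.717) → (202.251,66.642) → (192.200,29.405) → (156.821,14.046) → (122.754,32.131). Closed: final G1 returns to the first vertex.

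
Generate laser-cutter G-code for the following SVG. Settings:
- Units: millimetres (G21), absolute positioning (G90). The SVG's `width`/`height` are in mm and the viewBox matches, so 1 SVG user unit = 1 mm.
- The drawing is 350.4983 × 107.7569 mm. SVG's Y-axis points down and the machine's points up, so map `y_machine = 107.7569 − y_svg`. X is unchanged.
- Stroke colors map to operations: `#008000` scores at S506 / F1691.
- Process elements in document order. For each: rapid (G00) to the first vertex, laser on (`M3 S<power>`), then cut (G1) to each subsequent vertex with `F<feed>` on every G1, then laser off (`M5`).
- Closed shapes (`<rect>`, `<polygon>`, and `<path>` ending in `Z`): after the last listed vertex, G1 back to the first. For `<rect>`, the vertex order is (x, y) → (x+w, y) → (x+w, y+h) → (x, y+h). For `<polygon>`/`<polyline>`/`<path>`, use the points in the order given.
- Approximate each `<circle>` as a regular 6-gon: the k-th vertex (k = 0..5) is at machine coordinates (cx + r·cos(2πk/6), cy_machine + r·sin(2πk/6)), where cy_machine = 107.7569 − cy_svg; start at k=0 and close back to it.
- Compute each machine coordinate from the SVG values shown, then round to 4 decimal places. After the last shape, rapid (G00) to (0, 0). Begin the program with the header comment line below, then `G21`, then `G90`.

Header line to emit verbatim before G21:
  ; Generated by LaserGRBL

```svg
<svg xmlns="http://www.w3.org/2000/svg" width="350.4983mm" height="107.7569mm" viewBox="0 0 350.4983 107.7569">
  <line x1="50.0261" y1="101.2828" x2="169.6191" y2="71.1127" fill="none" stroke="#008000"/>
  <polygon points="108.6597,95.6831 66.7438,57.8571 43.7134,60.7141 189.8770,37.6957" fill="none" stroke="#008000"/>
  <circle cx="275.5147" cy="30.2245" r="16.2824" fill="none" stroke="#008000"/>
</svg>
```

; Generated by LaserGRBL
G21
G90
G00 X50.0261 Y6.4741
M3 S506
G1 X169.6191 Y36.6442 F1691
M5
G00 X108.6597 Y12.0738
M3 S506
G1 X66.7438 Y49.8998 F1691
G1 X43.7134 Y47.0428 F1691
G1 X189.8770 Y70.0612 F1691
G1 X108.6597 Y12.0738 F1691
M5
G00 X291.7971 Y77.5324
M3 S506
G1 X283.6559 Y91.6334 F1691
G1 X267.3735 Y91.6334 F1691
G1 X259.2323 Y77.5324 F1691
G1 X267.3735 Y63.4314 F1691
G1 X283.6559 Y63.4314 F1691
G1 X291.7971 Y77.5324 F1691
M5
G00 X0.0000 Y0.0000

Since the viewBox matches the mm dimensions, user units are millimetres directly. The only transform is the Y-flip y_m = 107.7569 − y_svg.

Shape 1 is a line segment drawn with `<line>`. Its stroke #008000 means score at S506, F1691. After flipping Y the toolpath is (50.0261,6.4741) → (169.6191,36.6442).

Shape 2 is a closed polygon drawn with `<polygon>`. Its stroke #008000 means score at S506, F1691. After flipping Y the toolpath is (108.6597,12.0738) → (66.7438,49.8998) → (43.7134,47.0428) → (189.8770,70.0612) → (108.6597,12.0738), returning to the start.

Shape 3 is a circle drawn with `<circle>`. Its stroke #008000 means score at S506, F1691. After flipping Y the toolpath is (291.7971,77.5324) → (283.6559,91.6334) → (267.3735,91.6334) → (259.2323,77.5324) → (267.3735,63.4314) → (283.6559,63.4314) → (291.7971,77.5324), returning to the start.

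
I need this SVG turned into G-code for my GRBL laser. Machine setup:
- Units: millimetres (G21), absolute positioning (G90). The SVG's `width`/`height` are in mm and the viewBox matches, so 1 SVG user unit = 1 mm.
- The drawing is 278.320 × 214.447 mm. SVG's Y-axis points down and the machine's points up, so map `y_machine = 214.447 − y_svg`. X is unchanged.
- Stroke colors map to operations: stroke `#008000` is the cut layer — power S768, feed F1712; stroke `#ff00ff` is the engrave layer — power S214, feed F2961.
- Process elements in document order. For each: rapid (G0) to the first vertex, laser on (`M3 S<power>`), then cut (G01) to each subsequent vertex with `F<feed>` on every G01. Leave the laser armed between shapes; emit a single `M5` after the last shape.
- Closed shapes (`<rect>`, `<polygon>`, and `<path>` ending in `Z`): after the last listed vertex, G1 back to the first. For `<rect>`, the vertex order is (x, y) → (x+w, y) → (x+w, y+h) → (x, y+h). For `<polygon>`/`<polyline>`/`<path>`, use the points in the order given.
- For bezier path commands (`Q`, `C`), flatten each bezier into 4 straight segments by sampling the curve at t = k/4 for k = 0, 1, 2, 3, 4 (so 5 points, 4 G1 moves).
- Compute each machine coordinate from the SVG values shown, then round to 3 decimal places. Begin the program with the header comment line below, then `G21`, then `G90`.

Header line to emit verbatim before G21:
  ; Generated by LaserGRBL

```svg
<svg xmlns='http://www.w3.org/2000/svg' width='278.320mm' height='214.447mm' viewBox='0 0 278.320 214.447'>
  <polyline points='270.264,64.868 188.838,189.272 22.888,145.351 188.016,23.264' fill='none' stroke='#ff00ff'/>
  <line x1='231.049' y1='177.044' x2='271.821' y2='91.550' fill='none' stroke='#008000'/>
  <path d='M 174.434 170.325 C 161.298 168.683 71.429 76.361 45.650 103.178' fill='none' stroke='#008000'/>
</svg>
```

Since the viewBox matches the mm dimensions, user units are millimetres directly. The only transform is the Y-flip y_m = 214.447 − y_svg.

Shape 1 is a open polyline drawn with `<polyline>`. Its stroke #ff00ff means engrave at S214, F2961. After flipping Y the toolpath is (270.264,149.579) → (188.838,25.175) → (22.888,69.096) → (188.016,191.183).

Shape 2 is a line segment drawn with `<line>`. Its stroke #008000 means cut at S768, F1712. After flipping Y the toolpath is (231.049,37.403) → (271.821,122.897).

Shape 3 is a cubic bezier drawn with `<path>`. Its stroke #008000 means cut at S768, F1712. After flipping Y the toolpath is (174.434,44.122) → (152.395,59.078) → (114.783,88.368) → (74.801,112.322) → (45.650,111.269).

; Generated by LaserGRBL
G21
G90
G0 X270.264 Y149.579
M3 S214
G01 X188.838 Y25.175 F2961
G01 X22.888 Y69.096 F2961
G01 X188.016 Y191.183 F2961
G0 X231.049 Y37.403
M3 S768
G01 X271.821 Y122.897 F1712
G0 X174.434 Y44.122
M3 S768
G01 X152.395 Y59.078 F1712
G01 X114.783 Y88.368 F1712
G01 X74.801 Y112.322 F1712
G01 X45.650 Y111.269 F1712
M5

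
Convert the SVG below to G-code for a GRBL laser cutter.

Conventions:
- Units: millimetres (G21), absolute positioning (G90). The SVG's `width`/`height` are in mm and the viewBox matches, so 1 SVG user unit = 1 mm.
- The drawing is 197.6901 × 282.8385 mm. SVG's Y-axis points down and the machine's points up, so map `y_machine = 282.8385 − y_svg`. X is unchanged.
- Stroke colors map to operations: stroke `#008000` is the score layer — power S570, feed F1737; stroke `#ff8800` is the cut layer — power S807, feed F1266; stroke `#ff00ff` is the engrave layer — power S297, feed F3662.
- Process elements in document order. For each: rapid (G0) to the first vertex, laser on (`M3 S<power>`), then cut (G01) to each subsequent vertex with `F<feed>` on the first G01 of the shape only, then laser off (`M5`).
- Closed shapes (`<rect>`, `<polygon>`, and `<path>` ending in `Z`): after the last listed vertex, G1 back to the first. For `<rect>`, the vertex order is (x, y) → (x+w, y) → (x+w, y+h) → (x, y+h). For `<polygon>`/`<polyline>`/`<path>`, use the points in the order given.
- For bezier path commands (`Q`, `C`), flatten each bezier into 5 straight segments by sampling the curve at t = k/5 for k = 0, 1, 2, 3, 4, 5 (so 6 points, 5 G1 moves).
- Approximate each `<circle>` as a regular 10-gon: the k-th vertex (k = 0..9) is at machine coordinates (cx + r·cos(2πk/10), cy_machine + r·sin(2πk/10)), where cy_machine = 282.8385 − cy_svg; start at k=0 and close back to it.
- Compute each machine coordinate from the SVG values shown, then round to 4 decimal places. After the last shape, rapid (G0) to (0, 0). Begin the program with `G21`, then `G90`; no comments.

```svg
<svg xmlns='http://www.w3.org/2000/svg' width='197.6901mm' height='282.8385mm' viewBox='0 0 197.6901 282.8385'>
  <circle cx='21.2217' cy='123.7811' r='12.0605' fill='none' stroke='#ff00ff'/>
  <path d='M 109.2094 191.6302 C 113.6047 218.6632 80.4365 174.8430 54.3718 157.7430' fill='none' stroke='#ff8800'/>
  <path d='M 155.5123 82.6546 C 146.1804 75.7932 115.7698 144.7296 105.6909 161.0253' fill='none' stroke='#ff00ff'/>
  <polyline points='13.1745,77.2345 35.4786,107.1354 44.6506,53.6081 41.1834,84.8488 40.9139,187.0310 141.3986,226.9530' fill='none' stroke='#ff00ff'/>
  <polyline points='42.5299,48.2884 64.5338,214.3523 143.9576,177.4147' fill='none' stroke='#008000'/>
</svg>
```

1 u = 1 mm; y_m = 282.8385 − y.

[1] `<circle>` circle, #ff00ff→engrave S297 F3662: (33.2822,159.0574) → (30.9788,166.1464) → (24.9486,170.5276) → (17.4948,170.5276) → (11.4646,166.1464) → (9.1612,159.0574) → (11.4646,151.9684) → (17.4948,147.5872) → (24.9486,147.5872) → (30.9788,151.9684) → (33.2822,159.0574) (closed)

[2] `<path>` cubic bezier, #ff8800→cut S807 F1266: (109.2094,91.2083) → (107.6963,82.7103) → (99.3120,86.5335) → (86.2004,97.9945) → (70.5057,112.4097) → (54.3718,125.0955)

[3] `<path>` cubic bezier, #ff00ff→engrave S297 F3662: (155.5123,200.1839) → (147.7150,196.2325) → (136.8465,180.2547) → (124.8945,158.4155) → (113.8468,136.8800) → (105.6909,121.8132)

[4] `<polyline>` open polyline, #ff00ff→engrave S297 F3662: (13.1745,205.6040) → (35.4786,175.7031) → (44.6506,229.2304) → (41.1834,197.9897) → (40.9139,95.8075) → (141.3986,55.8855)

[5] `<polyline>` open polyline, #008000→score S570 F1737: (42.5299,234.5501) → (64.5338,68.4862) → (143.9576,105.4238)

G21
G90
G0 X33.2822 Y159.0574
M3 S297
G01 X30.9788 Y166.1464 F3662
G01 X24.9486 Y170.5276
G01 X17.4948 Y170.5276
G01 X11.4646 Y166.1464
G01 X9.1612 Y159.0574
G01 X11.4646 Y151.9684
G01 X17.4948 Y147.5872
G01 X24.9486 Y147.5872
G01 X30.9788 Y151.9684
G01 X33.2822 Y159.0574
M5
G0 X109.2094 Y91.2083
M3 S807
G01 X107.6963 Y82.7103 F1266
G01 X99.3120 Y86.5335
G01 X86.2004 Y97.9945
G01 X70.5057 Y112.4097
G01 X54.3718 Y125.0955
M5
G0 X155.5123 Y200.1839
M3 S297
G01 X147.7150 Y196.2325 F3662
G01 X136.8465 Y180.2547
G01 X124.8945 Y158.4155
G01 X113.8468 Y136.8800
G01 X105.6909 Y121.8132
M5
G0 X13.1745 Y205.6040
M3 S297
G01 X35.4786 Y175.7031 F3662
G01 X44.6506 Y229.2304
G01 X41.1834 Y197.9897
G01 X40.9139 Y95.8075
G01 X141.3986 Y55.8855
M5
G0 X42.5299 Y234.5501
M3 S570
G01 X64.5338 Y68.4862 F1737
G01 X143.9576 Y105.4238
M5
G0 X0.0000 Y0.0000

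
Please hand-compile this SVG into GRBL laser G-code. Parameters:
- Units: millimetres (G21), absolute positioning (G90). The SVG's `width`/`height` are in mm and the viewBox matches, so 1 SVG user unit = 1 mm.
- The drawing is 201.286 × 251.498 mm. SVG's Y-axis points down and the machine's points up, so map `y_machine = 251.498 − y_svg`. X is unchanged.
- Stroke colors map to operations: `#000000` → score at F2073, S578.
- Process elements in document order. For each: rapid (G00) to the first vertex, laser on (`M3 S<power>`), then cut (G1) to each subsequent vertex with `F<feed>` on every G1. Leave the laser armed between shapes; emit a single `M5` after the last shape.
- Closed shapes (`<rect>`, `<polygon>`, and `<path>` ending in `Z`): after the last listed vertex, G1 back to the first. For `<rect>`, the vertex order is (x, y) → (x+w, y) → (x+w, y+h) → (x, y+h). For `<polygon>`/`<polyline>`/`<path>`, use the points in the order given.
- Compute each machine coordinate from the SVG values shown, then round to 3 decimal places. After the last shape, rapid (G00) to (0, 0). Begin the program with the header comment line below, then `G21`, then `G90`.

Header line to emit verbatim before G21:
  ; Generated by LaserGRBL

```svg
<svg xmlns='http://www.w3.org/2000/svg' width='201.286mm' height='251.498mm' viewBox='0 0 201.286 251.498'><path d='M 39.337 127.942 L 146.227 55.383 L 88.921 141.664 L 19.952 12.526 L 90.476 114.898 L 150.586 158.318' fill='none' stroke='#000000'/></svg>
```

Since the viewBox matches the mm dimensions, user units are millimetres directly. The only transform is the Y-flip y_m = 251.498 − y_svg.

Shape 1 is a open polyline drawn with `<path>`. Its stroke #000000 means score at S578, F2073. After flipping Y the toolpath is (39.337,123.556) → (146.227,196.115) → (88.921,109.834) → (19.952,238.972) → (90.476,136.600) → (150.586,93.180).

; Generated by LaserGRBL
G21
G90
G00 X39.337 Y123.556
M3 S578
G1 X146.227 Y196.115 F2073
G1 X88.921 Y109.834 F2073
G1 X19.952 Y238.972 F2073
G1 X90.476 Y136.600 F2073
G1 X150.586 Y93.180 F2073
M5
G00 X0.000 Y0.000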